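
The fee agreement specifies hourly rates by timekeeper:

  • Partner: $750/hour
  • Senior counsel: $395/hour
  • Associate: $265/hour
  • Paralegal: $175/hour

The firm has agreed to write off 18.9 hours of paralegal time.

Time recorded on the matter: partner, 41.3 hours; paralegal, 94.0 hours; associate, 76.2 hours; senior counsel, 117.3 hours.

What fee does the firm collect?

$110,644.00

Partner: 41.3 × $750 = $30,975.00
Senior counsel: 117.3 × $395 = $46,333.50
Associate: 76.2 × $265 = $20,193.00
Paralegal: 94.0 × $175 = $16,450.00
Subtotal: $113,951.50
Write-off: 18.9 × $175 = $3,307.50
Total: $113,951.50 − $3,307.50 = $110,644.00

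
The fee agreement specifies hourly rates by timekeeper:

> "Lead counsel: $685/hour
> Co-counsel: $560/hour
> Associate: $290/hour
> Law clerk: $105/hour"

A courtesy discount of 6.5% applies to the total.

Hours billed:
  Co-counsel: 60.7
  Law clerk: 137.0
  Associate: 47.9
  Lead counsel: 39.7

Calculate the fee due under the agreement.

$83,647.44

Lead counsel: 39.7 × $685 = $27,194.50
Co-counsel: 60.7 × $560 = $33,992.00
Associate: 47.9 × $290 = $13,891.00
Law clerk: 137.0 × $105 = $14,385.00
Subtotal: $89,462.50
Less 6.5% discount: −$5,815.06
Total: $89,462.50 − $5,815.06 = $83,647.44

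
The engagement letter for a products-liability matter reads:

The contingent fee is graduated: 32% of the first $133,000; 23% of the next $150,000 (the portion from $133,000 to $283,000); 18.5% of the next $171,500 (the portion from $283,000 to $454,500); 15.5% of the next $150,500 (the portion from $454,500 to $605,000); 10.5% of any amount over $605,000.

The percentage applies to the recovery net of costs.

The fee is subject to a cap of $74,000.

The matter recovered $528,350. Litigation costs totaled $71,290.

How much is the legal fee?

Fee base (net of costs): $528,350 − $71,290 = $457,060
First $133,000 at 32% = $42,560.00
Next $150,000 at 23% = $34,500.00
Next $171,500 at 18.5% = $31,727.50
Remaining $2,560 at 15.5% = $396.80
Fee: $42,560.00 + $34,500.00 + $31,727.50 + $396.80 = $109,184.30
$109,184.30 exceeds the $74,000 cap, so the fee is capped at $74,000.00.

$74,000.00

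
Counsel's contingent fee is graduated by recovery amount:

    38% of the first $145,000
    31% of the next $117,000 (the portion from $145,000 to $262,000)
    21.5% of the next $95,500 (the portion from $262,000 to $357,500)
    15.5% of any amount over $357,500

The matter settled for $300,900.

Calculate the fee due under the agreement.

$99,733.50

First $145,000 at 38% = $55,100.00
Next $117,000 at 31% = $36,270.00
Remaining $38,900 at 21.5% = $8,363.50
Fee: $55,100.00 + $36,270.00 + $8,363.50 = $99,733.50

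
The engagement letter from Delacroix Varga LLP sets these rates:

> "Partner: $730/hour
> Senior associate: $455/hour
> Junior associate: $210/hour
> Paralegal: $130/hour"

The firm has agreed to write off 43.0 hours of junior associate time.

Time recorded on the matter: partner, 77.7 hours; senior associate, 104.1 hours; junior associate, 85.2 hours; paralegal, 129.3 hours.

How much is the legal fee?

$129,757.50

Partner: 77.7 × $730 = $56,721.00
Senior associate: 104.1 × $455 = $47,365.50
Junior associate: 85.2 × $210 = $17,892.00
Paralegal: 129.3 × $130 = $16,809.00
Subtotal: $138,787.50
Write-off: 43.0 × $210 = $9,030.00
Total: $138,787.50 − $9,030.00 = $129,757.50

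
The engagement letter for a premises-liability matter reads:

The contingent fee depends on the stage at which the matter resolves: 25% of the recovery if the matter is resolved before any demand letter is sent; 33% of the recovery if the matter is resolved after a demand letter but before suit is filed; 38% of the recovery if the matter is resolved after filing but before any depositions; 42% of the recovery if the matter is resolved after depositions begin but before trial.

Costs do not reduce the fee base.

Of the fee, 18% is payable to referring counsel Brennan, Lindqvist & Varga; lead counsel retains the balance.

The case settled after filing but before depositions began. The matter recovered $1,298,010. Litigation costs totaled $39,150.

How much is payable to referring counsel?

$88,783.88

Fee base is the gross recovery, $1,298,010; costs are reimbursed separately.
The matter settled after filing but before depositions began, so the 38% rate applies.
$1,298,010 × 38% = $493,243.80
Referral share: 18% of $493,243.80 = $88,783.88; lead counsel retains $493,243.80 − $88,783.88 = $404,459.92.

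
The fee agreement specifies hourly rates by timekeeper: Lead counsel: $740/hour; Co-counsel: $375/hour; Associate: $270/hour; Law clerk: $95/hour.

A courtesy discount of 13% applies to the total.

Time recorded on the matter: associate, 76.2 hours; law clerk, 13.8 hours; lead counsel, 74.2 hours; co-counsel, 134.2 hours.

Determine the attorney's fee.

Lead counsel: 74.2 × $740 = $54,908.00
Co-counsel: 134.2 × $375 = $50,325.00
Associate: 76.2 × $270 = $20,574.00
Law clerk: 13.8 × $95 = $1,311.00
Subtotal: $127,118.00
Less 13% discount: −$16,525.34
Total: $127,118.00 − $16,525.34 = $110,592.66

$110,592.66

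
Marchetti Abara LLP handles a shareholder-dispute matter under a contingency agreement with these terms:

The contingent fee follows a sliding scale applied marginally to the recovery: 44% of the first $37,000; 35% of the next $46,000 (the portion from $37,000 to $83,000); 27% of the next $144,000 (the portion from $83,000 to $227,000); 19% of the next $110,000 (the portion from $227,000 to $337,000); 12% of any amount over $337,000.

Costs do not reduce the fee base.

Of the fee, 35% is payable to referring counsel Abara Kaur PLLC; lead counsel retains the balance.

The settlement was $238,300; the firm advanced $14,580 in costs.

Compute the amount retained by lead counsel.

Fee base is the gross recovery, $238,300; costs are reimbursed separately.
First $37,000 at 44% = $16,280.00
Next $46,000 at 35% = $16,100.00
Next $144,000 at 27% = $38,880.00
Remaining $11,300 at 19% = $2,147.00
Fee: $16,280.00 + $16,100.00 + $38,880.00 + $2,147.00 = $73,407.00
Referral share: 35% of $73,407.00 = $25,692.45; lead counsel retains $73,407.00 − $25,692.45 = $47,714.55.

$47,714.55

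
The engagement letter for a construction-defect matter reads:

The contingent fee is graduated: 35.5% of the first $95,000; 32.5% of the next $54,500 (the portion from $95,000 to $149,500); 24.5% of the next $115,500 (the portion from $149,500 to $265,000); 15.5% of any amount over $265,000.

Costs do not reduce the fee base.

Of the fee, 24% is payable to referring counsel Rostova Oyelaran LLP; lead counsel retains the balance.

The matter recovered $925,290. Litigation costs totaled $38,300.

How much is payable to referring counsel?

Fee base is the gross recovery, $925,290; costs are reimbursed separately.
First $95,000 at 35.5% = $33,725.00
Next $54,500 at 32.5% = $17,712.50
Next $115,500 at 24.5% = $28,297.50
Remaining $660,290 at 15.5% = $102,344.95
Fee: $33,725.00 + $17,712.50 + $28,297.50 + $102,344.95 = $182,079.95
Referral share: 24% of $182,079.95 = $43,699.19; lead counsel retains $182,079.95 − $43,699.19 = $138,380.76.

$43,699.19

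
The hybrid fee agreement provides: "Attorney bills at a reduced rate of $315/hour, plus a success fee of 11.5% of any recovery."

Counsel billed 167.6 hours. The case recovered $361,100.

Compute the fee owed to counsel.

Hourly: 167.6 × $315 = $52,794.00
Success fee: 11.5% of $361,100 = $41,526.50
Total: $52,794.00 + $41,526.50 = $94,320.50

$94,320.50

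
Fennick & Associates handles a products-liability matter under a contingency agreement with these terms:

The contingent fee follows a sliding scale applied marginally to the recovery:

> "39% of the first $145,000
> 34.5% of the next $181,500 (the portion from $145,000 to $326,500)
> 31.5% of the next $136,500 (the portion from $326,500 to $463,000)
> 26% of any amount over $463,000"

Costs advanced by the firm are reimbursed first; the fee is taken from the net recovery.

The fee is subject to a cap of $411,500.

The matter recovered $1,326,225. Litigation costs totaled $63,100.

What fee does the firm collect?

Fee base (net of costs): $1,326,225 − $63,100 = $1,263,125
First $145,000 at 39% = $56,550.00
Next $181,500 at 34.5% = $62,617.50
Next $136,500 at 31.5% = $42,997.50
Remaining $800,125 at 26% = $208,032.50
Fee: $56,550.00 + $62,617.50 + $42,997.50 + $208,032.50 = $370,197.50
$370,197.50 is under the $411,500 cap.

$370,197.50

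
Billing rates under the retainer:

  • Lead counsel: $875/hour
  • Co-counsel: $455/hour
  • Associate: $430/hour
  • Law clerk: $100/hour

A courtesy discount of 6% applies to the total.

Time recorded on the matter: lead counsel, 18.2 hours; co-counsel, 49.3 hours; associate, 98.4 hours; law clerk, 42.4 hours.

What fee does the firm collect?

Lead counsel: 18.2 × $875 = $15,925.00
Co-counsel: 49.3 × $455 = $22,431.50
Associate: 98.4 × $430 = $42,312.00
Law clerk: 42.4 × $100 = $4,240.00
Subtotal: $84,908.50
Less 6% discount: −$5,094.51
Total: $84,908.50 − $5,094.51 = $79,813.99

$79,813.99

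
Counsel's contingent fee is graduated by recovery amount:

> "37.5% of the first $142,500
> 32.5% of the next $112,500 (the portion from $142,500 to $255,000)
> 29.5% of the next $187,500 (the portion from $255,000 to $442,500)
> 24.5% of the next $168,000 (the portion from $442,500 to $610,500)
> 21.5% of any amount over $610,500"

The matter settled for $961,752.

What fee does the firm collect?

$261,991.68

First $142,500 at 37.5% = $53,437.50
Next $112,500 at 32.5% = $36,562.50
Next $187,500 at 29.5% = $55,312.50
Next $168,000 at 24.5% = $41,160.00
Remaining $351,252 at 21.5% = $75,519.18
Fee: $53,437.50 + $36,562.50 + $55,312.50 + $41,160.00 + $75,519.18 = $261,991.68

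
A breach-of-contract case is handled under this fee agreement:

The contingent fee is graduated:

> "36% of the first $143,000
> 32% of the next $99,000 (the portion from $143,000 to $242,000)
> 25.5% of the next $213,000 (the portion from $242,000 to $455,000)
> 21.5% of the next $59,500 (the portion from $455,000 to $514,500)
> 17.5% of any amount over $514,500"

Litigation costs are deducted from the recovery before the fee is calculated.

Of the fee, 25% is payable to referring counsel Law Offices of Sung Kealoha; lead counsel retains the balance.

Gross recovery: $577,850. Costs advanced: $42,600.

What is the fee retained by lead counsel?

Fee base (net of costs): $577,850 − $42,600 = $535,250
First $143,000 at 36% = $51,480.00
Next $99,000 at 32% = $31,680.00
Next $213,000 at 25.5% = $54,315.00
Next $59,500 at 21.5% = $12,792.50
Remaining $20,750 at 17.5% = $3,631.25
Fee: $51,480.00 + $31,680.00 + $54,315.00 + $12,792.50 + $3,631.25 = $153,898.75
Referral share: 25% of $153,898.75 = $38,474.69; lead counsel retains $153,898.75 − $38,474.69 = $115,424.06.

$115,424.06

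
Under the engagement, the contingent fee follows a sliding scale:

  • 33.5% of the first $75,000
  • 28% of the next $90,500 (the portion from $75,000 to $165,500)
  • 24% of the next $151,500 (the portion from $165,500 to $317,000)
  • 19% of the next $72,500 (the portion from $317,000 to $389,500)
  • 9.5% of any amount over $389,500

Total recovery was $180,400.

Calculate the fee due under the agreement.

First $75,000 at 33.5% = $25,125.00
Next $90,500 at 28% = $25,340.00
Remaining $14,900 at 24% = $3,576.00
Fee: $25,125.00 + $25,340.00 + $3,576.00 = $54,041.00

$54,041.00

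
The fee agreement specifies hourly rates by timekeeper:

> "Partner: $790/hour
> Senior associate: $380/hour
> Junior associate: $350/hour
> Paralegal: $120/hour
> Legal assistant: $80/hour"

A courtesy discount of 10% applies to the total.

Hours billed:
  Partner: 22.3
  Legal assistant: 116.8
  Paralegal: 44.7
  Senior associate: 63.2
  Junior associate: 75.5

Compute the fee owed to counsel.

$74,489.40

Partner: 22.3 × $790 = $17,617.00
Senior associate: 63.2 × $380 = $24,016.00
Junior associate: 75.5 × $350 = $26,425.00
Paralegal: 44.7 × $120 = $5,364.00
Legal assistant: 116.8 × $80 = $9,344.00
Subtotal: $82,766.00
Less 10% discount: −$8,276.60
Total: $82,766.00 − $8,276.60 = $74,489.40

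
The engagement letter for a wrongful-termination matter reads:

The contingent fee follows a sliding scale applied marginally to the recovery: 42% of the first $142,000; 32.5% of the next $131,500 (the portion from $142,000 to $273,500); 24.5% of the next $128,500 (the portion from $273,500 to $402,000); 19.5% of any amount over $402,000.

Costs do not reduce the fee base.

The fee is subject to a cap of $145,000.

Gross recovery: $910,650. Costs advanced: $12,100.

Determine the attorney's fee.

Fee base is the gross recovery, $910,650; costs are reimbursed separately.
First $142,000 at 42% = $59,640.00
Next $131,500 at 32.5% = $42,737.50
Next $128,500 at 24.5% = $31,482.50
Remaining $508,650 at 19.5% = $99,186.75
Fee: $59,640.00 + $42,737.50 + $31,482.50 + $99,186.75 = $233,046.75
$233,046.75 exceeds the $145,000 cap, so the fee is capped at $145,000.00.

$145,000.00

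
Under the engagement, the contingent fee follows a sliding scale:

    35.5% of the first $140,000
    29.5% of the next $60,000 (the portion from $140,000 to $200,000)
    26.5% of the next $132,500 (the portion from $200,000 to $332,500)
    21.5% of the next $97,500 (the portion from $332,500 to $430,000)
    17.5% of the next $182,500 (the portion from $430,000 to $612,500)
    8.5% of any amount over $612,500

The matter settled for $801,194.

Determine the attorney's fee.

First $140,000 at 35.5% = $49,700.00
Next $60,000 at 29.5% = $17,700.00
Next $132,500 at 26.5% = $35,112.50
Next $97,500 at 21.5% = $20,962.50
Next $182,500 at 17.5% = $31,937.50
Remaining $188,694 at 8.5% = $16,038.99
Fee: $49,700.00 + $17,700.00 + $35,112.50 + $20,962.50 + $31,937.50 + $16,038.99 = $171,451.49

$171,451.49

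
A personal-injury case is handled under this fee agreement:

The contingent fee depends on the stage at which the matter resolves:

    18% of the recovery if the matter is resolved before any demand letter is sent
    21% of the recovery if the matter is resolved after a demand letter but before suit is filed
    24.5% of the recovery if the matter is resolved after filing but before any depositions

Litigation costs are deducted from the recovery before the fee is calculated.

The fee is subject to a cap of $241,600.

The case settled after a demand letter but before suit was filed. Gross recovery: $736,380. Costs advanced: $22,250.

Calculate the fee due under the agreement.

$149,967.30

Fee base (net of costs): $736,380 − $22,250 = $714,130
The matter settled after a demand letter but before suit was filed, so the 21% rate applies.
$714,130 × 21% = $149,967.30
$149,967.30 is under the $241,600 cap.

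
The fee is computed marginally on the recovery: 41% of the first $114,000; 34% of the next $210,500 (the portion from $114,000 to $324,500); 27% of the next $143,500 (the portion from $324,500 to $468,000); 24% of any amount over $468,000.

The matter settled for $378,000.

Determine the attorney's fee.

First $114,000 at 41% = $46,740.00
Next $210,500 at 34% = $71,570.00
Remaining $53,500 at 27% = $14,445.00
Fee: $46,740.00 + $71,570.00 + $14,445.00 = $132,755.00

$132,755.00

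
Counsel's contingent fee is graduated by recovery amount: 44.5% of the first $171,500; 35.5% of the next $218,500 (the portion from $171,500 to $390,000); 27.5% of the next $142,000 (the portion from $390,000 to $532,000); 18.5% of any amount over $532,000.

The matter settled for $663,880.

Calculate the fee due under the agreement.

First $171,500 at 44.5% = $76,317.50
Next $218,500 at 35.5% = $77,567.50
Next $142,000 at 27.5% = $39,050.00
Remaining $131,880 at 18.5% = $24,397.80
Fee: $76,317.50 + $77,567.50 + $39,050.00 + $24,397.80 = $217,332.80

$217,332.80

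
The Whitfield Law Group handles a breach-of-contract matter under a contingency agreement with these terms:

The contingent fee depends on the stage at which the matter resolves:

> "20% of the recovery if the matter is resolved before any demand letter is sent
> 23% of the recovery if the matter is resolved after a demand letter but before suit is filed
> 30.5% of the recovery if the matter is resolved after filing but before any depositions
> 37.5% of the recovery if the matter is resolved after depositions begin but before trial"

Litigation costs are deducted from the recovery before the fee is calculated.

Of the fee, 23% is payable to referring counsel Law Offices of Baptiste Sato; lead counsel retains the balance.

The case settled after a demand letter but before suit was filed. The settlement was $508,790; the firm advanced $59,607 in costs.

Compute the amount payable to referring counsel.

Fee base (net of costs): $508,790 − $59,607 = $449,183
The matter settled after a demand letter but before suit was filed, so the 23% rate applies.
$449,183 × 23% = $103,312.09
Referral share: 23% of $103,312.09 = $23,761.78; lead counsel retains $103,312.09 − $23,761.78 = $79,550.31.

$23,761.78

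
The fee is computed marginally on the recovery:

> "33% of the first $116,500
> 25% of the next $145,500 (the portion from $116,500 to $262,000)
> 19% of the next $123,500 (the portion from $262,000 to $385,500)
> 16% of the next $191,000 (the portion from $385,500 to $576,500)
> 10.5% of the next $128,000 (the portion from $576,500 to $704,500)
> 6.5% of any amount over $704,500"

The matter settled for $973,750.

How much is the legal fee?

First $116,500 at 33% = $38,445.00
Next $145,500 at 25% = $36,375.00
Next $123,500 at 19% = $23,465.00
Next $191,000 at 16% = $30,560.00
Next $128,000 at 10.5% = $13,440.00
Remaining $269,250 at 6.5% = $17,501.25
Fee: $38,445.00 + $36,375.00 + $23,465.00 + $30,560.00 + $13,440.00 + $17,501.25 = $159,786.25

$159,786.25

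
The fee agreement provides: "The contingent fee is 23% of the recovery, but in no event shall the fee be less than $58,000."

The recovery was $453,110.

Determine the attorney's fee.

23% of $453,110 = $104,215.30
That exceeds the $58,000 minimum.

$104,215.30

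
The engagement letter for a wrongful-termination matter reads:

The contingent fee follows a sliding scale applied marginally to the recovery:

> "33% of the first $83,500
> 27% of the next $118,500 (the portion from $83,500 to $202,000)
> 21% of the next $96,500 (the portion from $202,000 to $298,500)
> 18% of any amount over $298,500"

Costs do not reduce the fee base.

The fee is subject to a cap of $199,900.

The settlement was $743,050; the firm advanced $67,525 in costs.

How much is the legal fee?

$159,834.00

Fee base is the gross recovery, $743,050; costs are reimbursed separately.
First $83,500 at 33% = $27,555.00
Next $118,500 at 27% = $31,995.00
Next $96,500 at 21% = $20,265.00
Remaining $444,550 at 18% = $80,019.00
Fee: $27,555.00 + $31,995.00 + $20,265.00 + $80,019.00 = $159,834.00
$159,834.00 is under the $199,900 cap.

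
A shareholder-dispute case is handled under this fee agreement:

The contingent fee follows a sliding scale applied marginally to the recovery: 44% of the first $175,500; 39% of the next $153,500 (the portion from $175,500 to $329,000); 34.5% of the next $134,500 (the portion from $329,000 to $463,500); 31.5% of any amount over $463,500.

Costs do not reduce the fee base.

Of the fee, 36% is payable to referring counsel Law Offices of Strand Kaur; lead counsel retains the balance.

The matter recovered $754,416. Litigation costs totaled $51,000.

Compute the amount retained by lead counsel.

$176,080.67

Fee base is the gross recovery, $754,416; costs are reimbursed separately.
First $175,500 at 44% = $77,220.00
Next $153,500 at 39% = $59,865.00
Next $134,500 at 34.5% = $46,402.50
Remaining $290,916 at 31.5% = $91,638.54
Fee: $77,220.00 + $59,865.00 + $46,402.50 + $91,638.54 = $275,126.04
Referral share: 36% of $275,126.04 = $99,045.37; lead counsel retains $275,126.04 − $99,045.37 = $176,080.67.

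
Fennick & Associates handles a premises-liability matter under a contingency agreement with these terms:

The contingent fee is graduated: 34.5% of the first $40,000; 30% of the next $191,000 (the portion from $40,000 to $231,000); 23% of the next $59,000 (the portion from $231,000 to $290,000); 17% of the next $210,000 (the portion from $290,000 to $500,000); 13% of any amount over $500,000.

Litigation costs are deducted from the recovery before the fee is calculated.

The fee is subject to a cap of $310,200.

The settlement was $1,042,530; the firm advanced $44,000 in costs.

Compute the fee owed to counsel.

Fee base (net of costs): $1,042,530 − $44,000 = $998,530
First $40,000 at 34.5% = $13,800.00
Next $191,000 at 30% = $57,300.00
Next $59,000 at 23% = $13,570.00
Next $210,000 at 17% = $35,700.00
Remaining $498,530 at 13% = $64,808.90
Fee: $13,800.00 + $57,300.00 + $13,570.00 + $35,700.00 + $64,808.90 = $185,178.90
$185,178.90 is under the $310,200 cap.

$185,178.90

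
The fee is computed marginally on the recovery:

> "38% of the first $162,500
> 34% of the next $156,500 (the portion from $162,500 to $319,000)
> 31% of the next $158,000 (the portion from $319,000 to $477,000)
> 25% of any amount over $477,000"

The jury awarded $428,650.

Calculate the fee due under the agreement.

$148,951.50

First $162,500 at 38% = $61,750.00
Next $156,500 at 34% = $53,210.00
Remaining $109,650 at 31% = $33,991.50
Fee: $61,750.00 + $53,210.00 + $33,991.50 = $148,951.50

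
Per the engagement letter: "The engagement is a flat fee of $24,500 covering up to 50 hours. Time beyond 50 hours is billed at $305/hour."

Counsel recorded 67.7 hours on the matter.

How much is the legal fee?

$29,898.50

Flat fee: $24,500.00
Excess hours: 67.7 − 50 = 17.7
Overrun: 17.7 × $305 = $5,398.50
Total: $24,500.00 + $5,398.50 = $29,898.50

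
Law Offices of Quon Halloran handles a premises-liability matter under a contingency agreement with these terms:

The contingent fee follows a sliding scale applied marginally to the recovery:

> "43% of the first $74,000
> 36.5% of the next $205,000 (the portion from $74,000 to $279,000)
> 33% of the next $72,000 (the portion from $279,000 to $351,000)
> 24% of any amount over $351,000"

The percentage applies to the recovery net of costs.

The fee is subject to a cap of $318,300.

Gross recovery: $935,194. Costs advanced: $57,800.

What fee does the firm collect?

Fee base (net of costs): $935,194 − $57,800 = $877,394
First $74,000 at 43% = $31,820.00
Next $205,000 at 36.5% = $74,825.00
Next $72,000 at 33% = $23,760.00
Remaining $526,394 at 24% = $126,334.56
Fee: $31,820.00 + $74,825.00 + $23,760.00 + $126,334.56 = $256,739.56
$256,739.56 is under the $318,300 cap.

$256,739.56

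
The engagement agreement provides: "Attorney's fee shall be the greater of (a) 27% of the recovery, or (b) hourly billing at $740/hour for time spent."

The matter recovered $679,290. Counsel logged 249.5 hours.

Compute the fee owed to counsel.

(a) 27% of $679,290 = $183,408.30
(b) 249.5 × $740 = $184,630.00
The greater is (b): $184,630.00.

$184,630.00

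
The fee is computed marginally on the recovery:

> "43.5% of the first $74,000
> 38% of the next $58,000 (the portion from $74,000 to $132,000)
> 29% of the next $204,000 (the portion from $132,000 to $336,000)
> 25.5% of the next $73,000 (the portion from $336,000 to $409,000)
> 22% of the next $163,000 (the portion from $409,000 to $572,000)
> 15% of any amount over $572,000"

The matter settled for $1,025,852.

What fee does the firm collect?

First $74,000 at 43.5% = $32,190.00
Next $58,000 at 38% = $22,040.00
Next $204,000 at 29% = $59,160.00
Next $73,000 at 25.5% = $18,615.00
Next $163,000 at 22% = $35,860.00
Remaining $453,852 at 15% = $68,077.80
Fee: $32,190.00 + $22,040.00 + $59,160.00 + $18,615.00 + $35,860.00 + $68,077.80 = $235,942.80

$235,942.80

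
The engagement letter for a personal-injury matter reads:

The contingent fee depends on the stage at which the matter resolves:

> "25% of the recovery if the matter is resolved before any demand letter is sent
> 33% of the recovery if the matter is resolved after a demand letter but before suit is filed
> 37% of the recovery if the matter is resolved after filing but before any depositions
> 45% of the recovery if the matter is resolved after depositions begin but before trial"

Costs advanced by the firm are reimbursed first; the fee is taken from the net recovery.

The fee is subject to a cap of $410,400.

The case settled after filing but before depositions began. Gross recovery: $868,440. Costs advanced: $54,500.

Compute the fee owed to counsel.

Fee base (net of costs): $868,440 − $54,500 = $813,940
The matter settled after filing but before depositions began, so the 37% rate applies.
$813,940 × 37% = $301,157.80
$301,157.80 is under the $410,400 cap.

$301,157.80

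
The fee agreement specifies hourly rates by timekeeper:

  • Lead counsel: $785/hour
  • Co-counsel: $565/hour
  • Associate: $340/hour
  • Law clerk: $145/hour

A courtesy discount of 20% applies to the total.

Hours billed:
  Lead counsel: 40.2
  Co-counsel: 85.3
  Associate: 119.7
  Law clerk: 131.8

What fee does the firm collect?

$111,648.40

Lead counsel: 40.2 × $785 = $31,557.00
Co-counsel: 85.3 × $565 = $48,194.50
Associate: 119.7 × $340 = $40,698.00
Law clerk: 131.8 × $145 = $19,111.00
Subtotal: $139,560.50
Less 20% discount: −$27,912.10
Total: $139,560.50 − $27,912.10 = $111,648.40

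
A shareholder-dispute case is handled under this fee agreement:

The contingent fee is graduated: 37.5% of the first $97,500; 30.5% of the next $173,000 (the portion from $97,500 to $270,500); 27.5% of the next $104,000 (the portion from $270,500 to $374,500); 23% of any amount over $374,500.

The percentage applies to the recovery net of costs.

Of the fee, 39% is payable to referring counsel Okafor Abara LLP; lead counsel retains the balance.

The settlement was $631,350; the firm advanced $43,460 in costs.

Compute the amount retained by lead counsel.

$101,874.39

Fee base (net of costs): $631,350 − $43,460 = $587,890
First $97,500 at 37.5% = $36,562.50
Next $173,000 at 30.5% = $52,765.00
Next $104,000 at 27.5% = $28,600.00
Remaining $213,390 at 23% = $49,079.70
Fee: $36,562.50 + $52,765.00 + $28,600.00 + $49,079.70 = $167,007.20
Referral share: 39% of $167,007.20 = $65,132.81; lead counsel retains $167,007.20 − $65,132.81 = $101,874.39.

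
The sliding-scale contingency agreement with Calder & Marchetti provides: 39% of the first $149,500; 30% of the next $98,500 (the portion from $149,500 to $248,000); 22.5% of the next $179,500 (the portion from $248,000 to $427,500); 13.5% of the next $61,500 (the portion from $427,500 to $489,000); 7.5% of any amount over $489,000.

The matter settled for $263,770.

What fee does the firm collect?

First $149,500 at 39% = $58,305.00
Next $98,500 at 30% = $29,550.00
Remaining $15,770 at 22.5% = $3,548.25
Fee: $58,305.00 + $29,550.00 + $3,548.25 = $91,403.25

$91,403.25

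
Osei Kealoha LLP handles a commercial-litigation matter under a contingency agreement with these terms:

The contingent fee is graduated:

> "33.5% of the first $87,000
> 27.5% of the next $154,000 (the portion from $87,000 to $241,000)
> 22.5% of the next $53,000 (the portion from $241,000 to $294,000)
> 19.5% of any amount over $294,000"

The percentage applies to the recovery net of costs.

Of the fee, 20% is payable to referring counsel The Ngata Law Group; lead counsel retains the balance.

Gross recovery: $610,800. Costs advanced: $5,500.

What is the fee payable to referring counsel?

$28,824.70

Fee base (net of costs): $610,800 − $5,500 = $605,300
First $87,000 at 33.5% = $29,145.00
Next $154,000 at 27.5% = $42,350.00
Next $53,000 at 22.5% = $11,925.00
Remaining $311,300 at 19.5% = $60,703.50
Fee: $29,145.00 + $42,350.00 + $11,925.00 + $60,703.50 = $144,123.50
Referral share: 20% of $144,123.50 = $28,824.70; lead counsel retains $144,123.50 − $28,824.70 = $115,298.80.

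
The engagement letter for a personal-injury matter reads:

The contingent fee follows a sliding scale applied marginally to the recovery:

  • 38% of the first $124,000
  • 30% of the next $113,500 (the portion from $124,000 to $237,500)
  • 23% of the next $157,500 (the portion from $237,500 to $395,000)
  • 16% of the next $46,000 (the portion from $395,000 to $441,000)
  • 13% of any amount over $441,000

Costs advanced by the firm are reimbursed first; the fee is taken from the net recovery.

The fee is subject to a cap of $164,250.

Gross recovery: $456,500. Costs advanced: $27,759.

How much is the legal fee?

Fee base (net of costs): $456,500 − $27,759 = $428,741
First $124,000 at 38% = $47,120.00
Next $113,500 at 30% = $34,050.00
Next $157,500 at 23% = $36,225.00
Remaining $33,741 at 16% = $5,398.56
Fee: $47,120.00 + $34,050.00 + $36,225.00 + $5,398.56 = $122,793.56
$122,793.56 is under the $164,250 cap.

$122,793.56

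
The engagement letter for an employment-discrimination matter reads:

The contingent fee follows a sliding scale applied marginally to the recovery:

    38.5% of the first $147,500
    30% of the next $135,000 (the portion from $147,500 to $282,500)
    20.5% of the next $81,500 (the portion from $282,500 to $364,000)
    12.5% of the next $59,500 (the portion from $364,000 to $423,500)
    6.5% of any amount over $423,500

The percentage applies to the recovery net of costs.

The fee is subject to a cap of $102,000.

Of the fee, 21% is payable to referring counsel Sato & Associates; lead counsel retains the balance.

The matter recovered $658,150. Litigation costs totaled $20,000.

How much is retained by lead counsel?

Fee base (net of costs): $658,150 − $20,000 = $638,150
First $147,500 at 38.5% = $56,787.50
Next $135,000 at 30% = $40,500.00
Next $81,500 at 20.5% = $16,707.50
Next $59,500 at 12.5% = $7,437.50
Remaining $214,650 at 6.5% = $13,952.25
Fee: $56,787.50 + $40,500.00 + $16,707.50 + $7,437.50 + $13,952.25 = $135,384.75
$135,384.75 exceeds the $102,000 cap, so the fee is capped at $102,000.00.
Referral share: 21% of $102,000.00 = $21,420.00; lead counsel retains $102,000.00 − $21,420.00 = $80,580.00.

$80,580.00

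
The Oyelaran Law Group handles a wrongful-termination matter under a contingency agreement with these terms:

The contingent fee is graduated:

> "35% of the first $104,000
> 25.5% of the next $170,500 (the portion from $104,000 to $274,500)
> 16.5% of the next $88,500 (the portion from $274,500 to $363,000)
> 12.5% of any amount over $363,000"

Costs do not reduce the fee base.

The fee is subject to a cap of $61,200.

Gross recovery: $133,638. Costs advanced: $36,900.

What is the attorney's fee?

$43,957.69

Fee base is the gross recovery, $133,638; costs are reimbursed separately.
First $104,000 at 35% = $36,400.00
Remaining $29,638 at 25.5% = $7,557.69
Fee: $36,400.00 + $7,557.69 = $43,957.69
$43,957.69 is under the $61,200 cap.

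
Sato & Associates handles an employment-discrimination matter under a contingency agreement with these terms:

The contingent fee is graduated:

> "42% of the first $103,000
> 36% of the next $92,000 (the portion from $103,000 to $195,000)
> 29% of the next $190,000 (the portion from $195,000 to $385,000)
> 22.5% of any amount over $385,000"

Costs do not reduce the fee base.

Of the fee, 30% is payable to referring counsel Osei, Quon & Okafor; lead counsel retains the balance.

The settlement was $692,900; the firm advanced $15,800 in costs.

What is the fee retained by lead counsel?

Fee base is the gross recovery, $692,900; costs are reimbursed separately.
First $103,000 at 42% = $43,260.00
Next $92,000 at 36% = $33,120.00
Next $190,000 at 29% = $55,100.00
Remaining $307,900 at 22.5% = $69,277.50
Fee: $43,260.00 + $33,120.00 + $55,100.00 + $69,277.50 = $200,757.50
Referral share: 30% of $200,757.50 = $60,227.25; lead counsel retains $200,757.50 − $60,227.25 = $140,530.25.

$140,530.25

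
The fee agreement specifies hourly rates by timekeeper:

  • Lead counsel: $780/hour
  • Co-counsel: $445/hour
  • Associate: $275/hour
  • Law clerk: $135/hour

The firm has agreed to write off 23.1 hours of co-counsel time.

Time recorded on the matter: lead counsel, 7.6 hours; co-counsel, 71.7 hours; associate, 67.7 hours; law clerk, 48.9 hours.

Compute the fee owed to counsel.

Lead counsel: 7.6 × $780 = $5,928.00
Co-counsel: 71.7 × $445 = $31,906.50
Associate: 67.7 × $275 = $18,617.50
Law clerk: 48.9 × $135 = $6,601.50
Subtotal: $63,053.50
Write-off: 23.1 × $445 = $10,279.50
Total: $63,053.50 − $10,279.50 = $52,774.00

$52,774.00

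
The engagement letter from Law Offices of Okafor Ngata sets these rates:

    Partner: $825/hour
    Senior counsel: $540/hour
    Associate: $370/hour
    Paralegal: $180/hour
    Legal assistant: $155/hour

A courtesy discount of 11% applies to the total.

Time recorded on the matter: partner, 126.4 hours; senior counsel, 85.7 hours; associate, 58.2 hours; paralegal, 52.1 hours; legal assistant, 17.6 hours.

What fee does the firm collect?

$163,936.22

Partner: 126.4 × $825 = $104,280.00
Senior counsel: 85.7 × $540 = $46,278.00
Associate: 58.2 × $370 = $21,534.00
Paralegal: 52.1 × $180 = $9,378.00
Legal assistant: 17.6 × $155 = $2,728.00
Subtotal: $184,198.00
Less 11% discount: −$20,261.78
Total: $184,198.00 − $20,261.78 = $163,936.22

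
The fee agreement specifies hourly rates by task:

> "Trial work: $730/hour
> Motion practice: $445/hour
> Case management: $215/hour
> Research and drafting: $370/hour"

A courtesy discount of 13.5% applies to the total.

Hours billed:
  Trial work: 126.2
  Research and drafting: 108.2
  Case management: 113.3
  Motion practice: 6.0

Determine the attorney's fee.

Trial work: 126.2 × $730 = $92,126.00
Motion practice: 6.0 × $445 = $2,670.00
Case management: 113.3 × $215 = $24,359.50
Research and drafting: 108.2 × $370 = $40,034.00
Subtotal: $159,189.50
Less 13.5% discount: −$21,490.58
Total: $159,189.50 − $21,490.58 = $137,698.92

$137,698.92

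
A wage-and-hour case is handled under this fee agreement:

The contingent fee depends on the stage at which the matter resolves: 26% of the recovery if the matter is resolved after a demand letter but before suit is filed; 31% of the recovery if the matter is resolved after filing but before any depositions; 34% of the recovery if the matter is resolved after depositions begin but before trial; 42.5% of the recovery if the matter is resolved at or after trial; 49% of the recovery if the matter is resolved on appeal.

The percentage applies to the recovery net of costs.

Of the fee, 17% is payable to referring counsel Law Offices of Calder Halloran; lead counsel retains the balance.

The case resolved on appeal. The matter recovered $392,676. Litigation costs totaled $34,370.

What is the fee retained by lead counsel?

Fee base (net of costs): $392,676 − $34,370 = $358,306
The matter resolved on appeal, so the 49% rate applies.
$358,306 × 49% = $175,569.94
Referral share: 17% of $175,569.94 = $29,846.89; lead counsel retains $175,569.94 − $29,846.89 = $145,723.05.

$145,723.05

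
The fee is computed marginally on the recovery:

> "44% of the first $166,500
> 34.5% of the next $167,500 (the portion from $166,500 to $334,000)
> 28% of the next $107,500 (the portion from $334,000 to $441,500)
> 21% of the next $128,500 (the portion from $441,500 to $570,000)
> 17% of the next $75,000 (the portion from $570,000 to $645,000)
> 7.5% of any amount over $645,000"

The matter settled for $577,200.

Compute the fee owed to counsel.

First $166,500 at 44% = $73,260.00
Next $167,500 at 34.5% = $57,787.50
Next $107,500 at 28% = $30,100.00
Next $128,500 at 21% = $26,985.00
Remaining $7,200 at 17% = $1,224.00
Fee: $73,260.00 + $57,787.50 + $30,100.00 + $26,985.00 + $1,224.00 = $189,356.50

$189,356.50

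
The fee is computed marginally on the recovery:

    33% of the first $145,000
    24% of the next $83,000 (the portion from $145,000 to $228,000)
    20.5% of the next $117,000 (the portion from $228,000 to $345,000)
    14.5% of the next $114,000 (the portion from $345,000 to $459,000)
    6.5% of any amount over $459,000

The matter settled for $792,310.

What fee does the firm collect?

First $145,000 at 33% = $47,850.00
Next $83,000 at 24% = $19,920.00
Next $117,000 at 20.5% = $23,985.00
Next $114,000 at 14.5% = $16,530.00
Remaining $333,310 at 6.5% = $21,665.15
Fee: $47,850.00 + $19,920.00 + $23,985.00 + $16,530.00 + $21,665.15 = $129,950.15

$129,950.15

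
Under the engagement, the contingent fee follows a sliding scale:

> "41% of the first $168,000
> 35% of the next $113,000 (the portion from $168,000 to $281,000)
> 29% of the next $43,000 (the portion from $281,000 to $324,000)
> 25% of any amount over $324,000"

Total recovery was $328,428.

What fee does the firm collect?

First $168,000 at 41% = $68,880.00
Next $113,000 at 35% = $39,550.00
Next $43,000 at 29% = $12,470.00
Remaining $4,428 at 25% = $1,107.00
Fee: $68,880.00 + $39,550.00 + $12,470.00 + $1,107.00 = $122,007.00

$122,007.00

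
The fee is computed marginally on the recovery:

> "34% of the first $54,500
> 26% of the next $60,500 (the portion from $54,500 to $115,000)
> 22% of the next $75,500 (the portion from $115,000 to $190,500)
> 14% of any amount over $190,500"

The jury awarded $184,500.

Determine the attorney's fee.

First $54,500 at 34% = $18,530.00
Next $60,500 at 26% = $15,730.00
Remaining $69,500 at 22% = $15,290.00
Fee: $18,530.00 + $15,730.00 + $15,290.00 = $49,550.00

$49,550.00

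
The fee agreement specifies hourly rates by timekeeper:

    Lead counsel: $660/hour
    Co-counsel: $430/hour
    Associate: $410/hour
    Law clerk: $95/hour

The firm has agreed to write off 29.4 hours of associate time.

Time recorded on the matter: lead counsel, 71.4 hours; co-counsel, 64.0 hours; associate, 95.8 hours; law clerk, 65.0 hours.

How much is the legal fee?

$108,043.00

Lead counsel: 71.4 × $660 = $47,124.00
Co-counsel: 64.0 × $430 = $27,520.00
Associate: 95.8 × $410 = $39,278.00
Law clerk: 65.0 × $95 = $6,175.00
Subtotal: $120,097.00
Write-off: 29.4 × $410 = $12,054.00
Total: $120,097.00 − $12,054.00 = $108,043.00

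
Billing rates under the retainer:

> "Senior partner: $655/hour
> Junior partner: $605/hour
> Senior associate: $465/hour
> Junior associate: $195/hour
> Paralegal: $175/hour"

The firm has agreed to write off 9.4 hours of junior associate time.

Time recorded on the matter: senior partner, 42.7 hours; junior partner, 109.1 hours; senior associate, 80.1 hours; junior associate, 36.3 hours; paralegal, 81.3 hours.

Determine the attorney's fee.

Senior partner: 42.7 × $655 = $27,968.50
Junior partner: 109.1 × $605 = $66,005.50
Senior associate: 80.1 × $465 = $37,246.50
Junior associate: 36.3 × $195 = $7,078.50
Paralegal: 81.3 × $175 = $14,227.50
Subtotal: $152,526.50
Write-off: 9.4 × $195 = $1,833.00
Total: $152,526.50 − $1,833.00 = $150,693.50

$150,693.50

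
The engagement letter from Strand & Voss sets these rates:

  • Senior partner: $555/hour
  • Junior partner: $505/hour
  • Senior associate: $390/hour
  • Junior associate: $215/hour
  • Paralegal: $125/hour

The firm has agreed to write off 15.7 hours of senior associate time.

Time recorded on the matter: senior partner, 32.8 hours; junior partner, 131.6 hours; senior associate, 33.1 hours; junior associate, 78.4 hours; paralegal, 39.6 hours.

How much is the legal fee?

$113,254.00

Senior partner: 32.8 × $555 = $18,204.00
Junior partner: 131.6 × $505 = $66,458.00
Senior associate: 33.1 × $390 = $12,909.00
Junior associate: 78.4 × $215 = $16,856.00
Paralegal: 39.6 × $125 = $4,950.00
Subtotal: $119,377.00
Write-off: 15.7 × $390 = $6,123.00
Total: $119,377.00 − $6,123.00 = $113,254.00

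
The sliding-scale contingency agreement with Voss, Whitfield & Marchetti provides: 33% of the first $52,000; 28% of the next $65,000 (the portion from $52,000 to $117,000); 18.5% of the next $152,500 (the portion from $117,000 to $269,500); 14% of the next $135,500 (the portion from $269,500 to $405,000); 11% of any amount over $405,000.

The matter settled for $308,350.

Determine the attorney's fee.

First $52,000 at 33% = $17,160.00
Next $65,000 at 28% = $18,200.00
Next $152,500 at 18.5% = $28,212.50
Remaining $38,850 at 14% = $5,439.00
Fee: $17,160.00 + $18,200.00 + $28,212.50 + $5,439.00 = $69,011.50

$69,011.50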